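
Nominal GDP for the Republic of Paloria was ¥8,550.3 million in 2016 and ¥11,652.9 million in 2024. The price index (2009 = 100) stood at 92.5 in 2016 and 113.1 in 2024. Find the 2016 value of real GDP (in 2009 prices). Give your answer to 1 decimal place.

Real GDP = Nominal / (price index/100) = 8550.3 / 0.925 = 9243.57.

¥9,243.6 million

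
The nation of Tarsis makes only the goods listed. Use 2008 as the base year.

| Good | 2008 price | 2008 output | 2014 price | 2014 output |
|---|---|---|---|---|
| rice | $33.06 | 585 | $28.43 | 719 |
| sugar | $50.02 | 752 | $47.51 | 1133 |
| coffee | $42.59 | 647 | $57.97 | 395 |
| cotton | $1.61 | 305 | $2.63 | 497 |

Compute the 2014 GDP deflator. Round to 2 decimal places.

Nominal GDP 2014 = 28.43·719 + 47.51·1133 + 57.97·395 + 2.63·497 = 98475.26.
Real GDP 2014 (at 2008 prices) = 33.06·719 + 50.02·1133 + 42.59·395 + 1.61·497 = 98066.02.
Deflator = Nominal/Real × 100 = 98475.26/98066.02 × 100 = 100.417.

100.42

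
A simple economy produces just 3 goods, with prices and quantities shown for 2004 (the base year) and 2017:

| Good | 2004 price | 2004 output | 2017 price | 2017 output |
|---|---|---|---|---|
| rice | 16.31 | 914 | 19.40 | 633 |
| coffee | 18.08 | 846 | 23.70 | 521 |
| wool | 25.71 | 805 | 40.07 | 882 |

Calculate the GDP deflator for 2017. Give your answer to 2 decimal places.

Nominal GDP 2017 = 19.40·633 + 23.70·521 + 40.07·882 = 59969.64.
Real GDP 2017 (at 2004 prices) = 16.31·633 + 18.08·521 + 25.71·882 = 42420.13.
Deflator = Nominal/Real × 100 = 59969.64/42420.13 × 100 = 141.371.

141.37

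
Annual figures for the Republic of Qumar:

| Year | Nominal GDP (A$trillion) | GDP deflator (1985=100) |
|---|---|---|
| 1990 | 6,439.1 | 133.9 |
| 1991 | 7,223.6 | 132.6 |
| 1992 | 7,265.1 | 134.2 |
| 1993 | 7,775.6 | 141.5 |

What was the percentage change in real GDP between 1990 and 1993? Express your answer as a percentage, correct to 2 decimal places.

Real GDP 1990 = 6439.1/1.339 = 4808.89.
Real GDP 1993 = 7775.6/1.415 = 5495.12.
Change = 5495.12/4808.89 − 1 = 0.1427.

14.27%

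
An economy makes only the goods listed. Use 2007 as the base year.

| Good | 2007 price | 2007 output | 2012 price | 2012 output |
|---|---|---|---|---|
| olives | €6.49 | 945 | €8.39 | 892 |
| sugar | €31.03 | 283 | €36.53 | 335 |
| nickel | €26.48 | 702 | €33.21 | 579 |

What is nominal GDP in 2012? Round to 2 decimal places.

€38950.02

Nominal GDP 2012 = Σ (p_2012 × q_2012) = 8.39·892 + 36.53·335 + 33.21·579 = 38950.02.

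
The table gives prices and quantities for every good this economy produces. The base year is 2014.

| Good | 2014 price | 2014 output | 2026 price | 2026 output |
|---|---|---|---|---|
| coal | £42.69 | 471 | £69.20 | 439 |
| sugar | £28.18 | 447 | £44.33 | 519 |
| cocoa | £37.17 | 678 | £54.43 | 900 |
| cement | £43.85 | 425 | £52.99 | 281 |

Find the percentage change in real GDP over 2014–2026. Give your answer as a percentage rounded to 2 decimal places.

Real GDP 2014 = Nominal GDP 2014 = 42.69·471 + 28.18·447 + 37.17·678 + 43.85·425 = 76540.96.
Real GDP 2026 (at 2014 prices) = 42.69·439 + 28.18·519 + 37.17·900 + 43.85·281 = 79141.18.
Real growth = 79141.18/76540.96 − 1 = 0.0340.

3.40%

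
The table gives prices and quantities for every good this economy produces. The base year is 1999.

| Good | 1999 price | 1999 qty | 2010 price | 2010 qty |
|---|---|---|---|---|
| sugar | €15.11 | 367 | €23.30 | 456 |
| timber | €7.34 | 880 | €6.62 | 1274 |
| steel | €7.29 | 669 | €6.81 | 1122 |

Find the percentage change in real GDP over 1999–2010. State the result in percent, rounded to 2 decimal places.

44.66%

Real GDP 1999 = Nominal GDP 1999 = 15.11·367 + 7.34·880 + 7.29·669 = 16881.58.
Real GDP 2010 (at 1999 prices) = 15.11·456 + 7.34·1274 + 7.29·1122 = 24420.70.
Real growth = 24420.70/16881.58 − 1 = 0.4466.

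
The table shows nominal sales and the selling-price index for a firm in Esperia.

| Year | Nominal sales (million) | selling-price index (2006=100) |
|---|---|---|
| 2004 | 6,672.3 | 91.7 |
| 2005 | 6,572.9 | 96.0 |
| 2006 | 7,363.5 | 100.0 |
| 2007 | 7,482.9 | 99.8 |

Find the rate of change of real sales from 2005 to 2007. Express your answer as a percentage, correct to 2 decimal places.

Real sales 2005 = 6572.9/0.960 = 6846.77.
Real sales 2007 = 7482.9/0.998 = 7497.90.
Change = 7497.90/6846.77 − 1 = 0.0951.

9.51%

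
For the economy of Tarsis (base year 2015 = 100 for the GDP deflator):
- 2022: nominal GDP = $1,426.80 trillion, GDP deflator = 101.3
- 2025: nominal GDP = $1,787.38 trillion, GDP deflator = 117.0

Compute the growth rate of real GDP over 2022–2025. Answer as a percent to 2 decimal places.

Real GDP 2022 = 1426.80 / 1.013 = 1408.49.
Real GDP 2025 = 1787.38 / 1.170 = 1527.68.
Real growth = 1527.68 / 1408.49 − 1 = 0.0846.

8.46%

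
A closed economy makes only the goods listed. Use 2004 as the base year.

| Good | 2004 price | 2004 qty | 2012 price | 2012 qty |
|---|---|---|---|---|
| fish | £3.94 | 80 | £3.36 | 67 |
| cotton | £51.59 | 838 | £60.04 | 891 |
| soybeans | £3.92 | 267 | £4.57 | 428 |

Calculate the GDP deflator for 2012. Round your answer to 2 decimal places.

116.21

Nominal GDP 2012 = 3.36·67 + 60.04·891 + 4.57·428 = 55676.72.
Real GDP 2012 (at 2004 prices) = 3.94·67 + 51.59·891 + 3.92·428 = 47908.43.
Deflator = Nominal/Real × 100 = 55676.72/47908.43 × 100 = 116.215.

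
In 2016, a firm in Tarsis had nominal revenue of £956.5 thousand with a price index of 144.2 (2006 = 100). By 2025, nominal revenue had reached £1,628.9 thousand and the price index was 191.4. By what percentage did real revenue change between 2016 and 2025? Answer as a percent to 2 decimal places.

Real revenue 2016 = 956.5 / 1.442 = 663.31.
Real revenue 2025 = 1628.9 / 1.914 = 851.04.
Real growth = 851.04 / 663.31 − 1 = 0.2830.

28.30%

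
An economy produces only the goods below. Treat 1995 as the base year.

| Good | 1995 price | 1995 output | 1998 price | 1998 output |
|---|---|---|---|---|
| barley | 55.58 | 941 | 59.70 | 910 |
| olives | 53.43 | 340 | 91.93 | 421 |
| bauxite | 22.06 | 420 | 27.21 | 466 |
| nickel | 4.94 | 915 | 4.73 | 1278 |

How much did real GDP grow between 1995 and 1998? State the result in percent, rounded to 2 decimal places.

Real GDP 1995 = Nominal GDP 1995 = 55.58·941 + 53.43·340 + 22.06·420 + 4.94·915 = 84252.28.
Real GDP 1998 (at 1995 prices) = 55.58·910 + 53.43·421 + 22.06·466 + 4.94·1278 = 89665.11.
Real growth = 89665.11/84252.28 − 1 = 0.0642.

6.42%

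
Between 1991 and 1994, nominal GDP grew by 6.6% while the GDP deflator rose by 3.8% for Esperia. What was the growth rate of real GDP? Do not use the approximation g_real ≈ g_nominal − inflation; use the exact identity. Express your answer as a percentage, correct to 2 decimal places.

(1 + g_nom) = (1 + g_real)(1 + π), so g_real = 1.0660 / 1.0380 − 1 = 0.02697.

2.70%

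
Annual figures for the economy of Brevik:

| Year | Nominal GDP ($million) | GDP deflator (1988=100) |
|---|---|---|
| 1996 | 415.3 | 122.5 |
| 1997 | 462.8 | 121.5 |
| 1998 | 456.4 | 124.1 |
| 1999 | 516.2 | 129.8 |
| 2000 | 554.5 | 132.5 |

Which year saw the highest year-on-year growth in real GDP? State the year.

1997: real = 462.8/1.215 = 380.91; growth vs 1996 (339.02) = 12.36%.
1998: real = 456.4/1.241 = 367.77; growth vs 1997 (380.91) = -3.45%.
1999: real = 516.2/1.298 = 397.69; growth vs 1998 (367.77) = 8.14%.
2000: real = 554.5/1.325 = 418.49; growth vs 1999 (397.69) = 5.23%.

1997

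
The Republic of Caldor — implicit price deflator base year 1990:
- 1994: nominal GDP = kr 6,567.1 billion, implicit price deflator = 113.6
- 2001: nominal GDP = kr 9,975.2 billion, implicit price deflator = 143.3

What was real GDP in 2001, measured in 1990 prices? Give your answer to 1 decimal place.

Real GDP = Nominal / (implicit price deflator/100) = 9975.2 / 1.433 = 6961.06.

kr 6,961.1 billion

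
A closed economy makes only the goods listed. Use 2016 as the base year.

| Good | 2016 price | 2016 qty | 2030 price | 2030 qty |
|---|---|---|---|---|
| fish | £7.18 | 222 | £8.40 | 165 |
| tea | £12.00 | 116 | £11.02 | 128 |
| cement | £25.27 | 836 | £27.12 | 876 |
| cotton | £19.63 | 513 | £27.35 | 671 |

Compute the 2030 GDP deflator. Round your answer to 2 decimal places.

Nominal GDP 2030 = 8.40·165 + 11.02·128 + 27.12·876 + 27.35·671 = 44905.53.
Real GDP 2030 (at 2016 prices) = 7.18·165 + 12.00·128 + 25.27·876 + 19.63·671 = 38028.95.
Deflator = Nominal/Real × 100 = 44905.53/38028.95 × 100 = 118.082.

118.08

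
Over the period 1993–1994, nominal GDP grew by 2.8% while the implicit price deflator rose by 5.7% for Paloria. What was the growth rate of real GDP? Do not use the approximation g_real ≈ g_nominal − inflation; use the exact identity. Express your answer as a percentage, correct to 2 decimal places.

-2.74%

(1 + g_nom) = (1 + g_real)(1 + π), so g_real = 1.0280 / 1.0570 − 1 = -0.02744.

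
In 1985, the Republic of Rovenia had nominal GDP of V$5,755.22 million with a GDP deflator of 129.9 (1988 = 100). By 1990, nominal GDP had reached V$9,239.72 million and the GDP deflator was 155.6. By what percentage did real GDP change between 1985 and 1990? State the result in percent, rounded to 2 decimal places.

34.03%

Deflate each year: 1985 → 5755.22/1.299 = 4430.50; 1990 → 9239.72/1.556 = 5938.12.
So real GDP changed by 5938.12/4430.50 − 1 = 0.3403, i.e. 34.03%.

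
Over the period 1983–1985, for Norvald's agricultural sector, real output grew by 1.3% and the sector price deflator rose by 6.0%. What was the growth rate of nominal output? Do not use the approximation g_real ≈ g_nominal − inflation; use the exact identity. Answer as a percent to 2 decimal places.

(1 + g_nom) = (1 + g_real)(1 + π) = 1.0130 × 1.0600 = 1.07378.

7.38%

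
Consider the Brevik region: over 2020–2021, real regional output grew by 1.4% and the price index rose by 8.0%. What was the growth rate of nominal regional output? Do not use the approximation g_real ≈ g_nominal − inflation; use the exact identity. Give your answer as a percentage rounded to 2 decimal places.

9.51%

(1 + g_nom) = (1 + g_real)(1 + π) = 1.0140 × 1.0800 = 1.09512.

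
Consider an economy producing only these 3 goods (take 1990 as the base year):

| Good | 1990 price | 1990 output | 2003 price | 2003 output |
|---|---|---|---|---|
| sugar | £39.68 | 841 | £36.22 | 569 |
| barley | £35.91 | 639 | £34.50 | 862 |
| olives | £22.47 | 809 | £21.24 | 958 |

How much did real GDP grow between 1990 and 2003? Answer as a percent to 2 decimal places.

0.76%

Real GDP 1990 = Nominal GDP 1990 = 39.68·841 + 35.91·639 + 22.47·809 = 74495.60.
Real GDP 2003 (at 1990 prices) = 39.68·569 + 35.91·862 + 22.47·958 = 75058.60.
Real growth = 75058.60/74495.60 − 1 = 0.0076.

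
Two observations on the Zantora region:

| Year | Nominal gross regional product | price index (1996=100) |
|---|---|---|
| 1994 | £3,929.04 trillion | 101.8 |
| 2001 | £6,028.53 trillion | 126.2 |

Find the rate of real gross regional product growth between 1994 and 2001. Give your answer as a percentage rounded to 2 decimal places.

23.77%

Deflate each year: 1994 → 3929.04/1.018 = 3859.57; 2001 → 6028.53/1.262 = 4776.97.
So real gross regional product changed by 4776.97/3859.57 − 1 = 0.2377, i.e. 23.77%.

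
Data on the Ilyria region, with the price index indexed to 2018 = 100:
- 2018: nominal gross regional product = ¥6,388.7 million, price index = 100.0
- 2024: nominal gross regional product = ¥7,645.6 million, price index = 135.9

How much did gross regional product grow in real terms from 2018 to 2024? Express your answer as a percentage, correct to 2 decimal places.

-11.94%

Real gross regional product 2018 = 6388.7 / 1.000 = 6388.70.
Real gross regional product 2024 = 7645.6 / 1.359 = 5625.90.
Real growth = 5625.90 / 6388.70 − 1 = -0.1194.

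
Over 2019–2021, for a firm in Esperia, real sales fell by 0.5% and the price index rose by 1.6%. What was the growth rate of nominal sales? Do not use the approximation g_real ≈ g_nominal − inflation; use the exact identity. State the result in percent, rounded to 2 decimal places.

(1 + g_nom) = (1 + g_real)(1 + π) = 0.9950 × 1.0160 = 1.01092.

1.09%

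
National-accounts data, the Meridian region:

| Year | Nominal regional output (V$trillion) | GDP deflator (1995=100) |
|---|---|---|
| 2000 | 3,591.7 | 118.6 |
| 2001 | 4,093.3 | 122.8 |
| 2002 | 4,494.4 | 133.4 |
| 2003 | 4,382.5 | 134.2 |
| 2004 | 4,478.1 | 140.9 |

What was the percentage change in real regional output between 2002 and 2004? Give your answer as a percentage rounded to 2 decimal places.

-5.67%

Real regional output 2002 = 4494.4/1.334 = 3369.12.
Real regional output 2004 = 4478.1/1.409 = 3178.21.
Change = 3178.21/3369.12 − 1 = -0.0567.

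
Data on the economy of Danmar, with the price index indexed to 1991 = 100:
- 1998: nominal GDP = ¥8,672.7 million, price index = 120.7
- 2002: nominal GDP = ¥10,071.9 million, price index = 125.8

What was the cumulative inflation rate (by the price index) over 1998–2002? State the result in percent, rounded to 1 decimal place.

Price-level change = 125.8 / 120.7 − 1 = 0.0423.

4.2%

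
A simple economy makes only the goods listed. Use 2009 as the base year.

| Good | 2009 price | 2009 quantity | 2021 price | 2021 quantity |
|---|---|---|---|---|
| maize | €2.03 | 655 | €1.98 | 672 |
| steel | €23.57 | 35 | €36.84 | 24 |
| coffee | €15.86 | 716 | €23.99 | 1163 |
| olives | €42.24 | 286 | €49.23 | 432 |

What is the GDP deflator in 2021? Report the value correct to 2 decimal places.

133.04

Nominal GDP 2021 = 1.98·672 + 36.84·24 + 23.99·1163 + 49.23·432 = 51382.45.
Real GDP 2021 (at 2009 prices) = 2.03·672 + 23.57·24 + 15.86·1163 + 42.24·432 = 38622.70.
Deflator = Nominal/Real × 100 = 51382.45/38622.70 × 100 = 133.037.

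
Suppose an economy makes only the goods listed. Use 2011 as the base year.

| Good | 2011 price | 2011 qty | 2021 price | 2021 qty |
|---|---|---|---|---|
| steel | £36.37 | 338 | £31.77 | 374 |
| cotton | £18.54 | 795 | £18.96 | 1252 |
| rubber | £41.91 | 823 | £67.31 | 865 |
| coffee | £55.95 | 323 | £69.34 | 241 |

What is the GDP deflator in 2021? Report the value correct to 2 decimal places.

Nominal GDP 2021 = 31.77·374 + 18.96·1252 + 67.31·865 + 69.34·241 = 110553.99.
Real GDP 2021 (at 2011 prices) = 36.37·374 + 18.54·1252 + 41.91·865 + 55.95·241 = 86550.56.
Deflator = Nominal/Real × 100 = 110553.99/86550.56 × 100 = 127.733.

127.73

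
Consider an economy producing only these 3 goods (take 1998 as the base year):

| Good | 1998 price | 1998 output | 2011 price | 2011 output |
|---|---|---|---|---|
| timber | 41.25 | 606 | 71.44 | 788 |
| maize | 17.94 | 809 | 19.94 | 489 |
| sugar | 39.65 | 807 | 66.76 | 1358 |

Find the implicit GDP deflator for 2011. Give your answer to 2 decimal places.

Nominal GDP 2011 = 71.44·788 + 19.94·489 + 66.76·1358 = 156705.46.
Real GDP 2011 (at 1998 prices) = 41.25·788 + 17.94·489 + 39.65·1358 = 95122.36.
Deflator = Nominal/Real × 100 = 156705.46/95122.36 × 100 = 164.741.

164.74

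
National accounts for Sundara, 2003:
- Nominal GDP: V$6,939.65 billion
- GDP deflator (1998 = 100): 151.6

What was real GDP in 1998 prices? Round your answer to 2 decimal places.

V$4,577.61 billion

Real GDP = Nominal / (GDP deflator/100) = 6939.65 / 1.516 = 4577.61.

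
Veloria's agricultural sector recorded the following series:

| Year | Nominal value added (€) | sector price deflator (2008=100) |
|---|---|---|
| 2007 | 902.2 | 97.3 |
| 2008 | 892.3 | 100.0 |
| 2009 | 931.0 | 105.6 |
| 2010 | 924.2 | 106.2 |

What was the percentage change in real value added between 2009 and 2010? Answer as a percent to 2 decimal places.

-1.29%

Real value added 2009 = 931.0/1.056 = 881.63.
Real value added 2010 = 924.2/1.062 = 870.24.
Change = 870.24/881.63 − 1 = -0.0129.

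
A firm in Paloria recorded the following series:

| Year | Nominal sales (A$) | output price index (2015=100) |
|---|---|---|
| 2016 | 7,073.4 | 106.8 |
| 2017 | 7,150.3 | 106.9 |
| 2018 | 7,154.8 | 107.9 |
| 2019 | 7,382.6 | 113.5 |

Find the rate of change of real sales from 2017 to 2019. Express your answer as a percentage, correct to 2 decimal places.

-2.76%

Real sales 2017 = 7150.3/1.069 = 6688.77.
Real sales 2019 = 7382.6/1.135 = 6504.49.
Change = 6504.49/6688.77 − 1 = -0.0276.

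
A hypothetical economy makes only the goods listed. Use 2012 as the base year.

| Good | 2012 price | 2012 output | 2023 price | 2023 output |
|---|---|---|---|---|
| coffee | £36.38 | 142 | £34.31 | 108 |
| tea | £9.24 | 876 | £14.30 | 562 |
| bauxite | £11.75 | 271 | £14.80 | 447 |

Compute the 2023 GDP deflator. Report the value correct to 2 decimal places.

Nominal GDP 2023 = 34.31·108 + 14.30·562 + 14.80·447 = 18357.68.
Real GDP 2023 (at 2012 prices) = 36.38·108 + 9.24·562 + 11.75·447 = 14374.17.
Deflator = Nominal/Real × 100 = 18357.68/14374.17 × 100 = 127.713.

127.71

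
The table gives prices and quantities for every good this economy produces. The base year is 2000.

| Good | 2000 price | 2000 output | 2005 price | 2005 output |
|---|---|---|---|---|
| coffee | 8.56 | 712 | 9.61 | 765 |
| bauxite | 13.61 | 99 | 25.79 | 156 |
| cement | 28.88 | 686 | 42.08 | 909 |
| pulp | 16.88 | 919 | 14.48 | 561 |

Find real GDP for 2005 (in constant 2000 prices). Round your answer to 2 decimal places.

44393.16

Real GDP 2005 = Σ (p_2000 × q_2005) = 8.56·765 + 13.61·156 + 28.88·909 + 16.88·561 = 44393.16.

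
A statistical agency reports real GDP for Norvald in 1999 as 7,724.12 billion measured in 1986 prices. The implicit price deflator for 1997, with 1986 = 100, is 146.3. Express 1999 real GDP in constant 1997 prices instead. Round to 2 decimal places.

11,300.39 billion

Real GDP in 1997 prices = Real GDP in 1986 prices × (P_1997/P_1986) = 7724.12 × 1.463 = 11300.39.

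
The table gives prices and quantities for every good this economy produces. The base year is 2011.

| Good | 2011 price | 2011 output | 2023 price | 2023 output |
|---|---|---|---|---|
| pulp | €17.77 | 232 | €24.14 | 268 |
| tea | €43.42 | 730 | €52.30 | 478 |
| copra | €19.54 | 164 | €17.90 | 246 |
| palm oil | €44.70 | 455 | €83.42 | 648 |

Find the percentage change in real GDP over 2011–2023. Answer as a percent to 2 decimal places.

Real GDP 2011 = Nominal GDP 2011 = 17.77·232 + 43.42·730 + 19.54·164 + 44.70·455 = 59362.30.
Real GDP 2023 (at 2011 prices) = 17.77·268 + 43.42·478 + 19.54·246 + 44.70·648 = 59289.56.
Real growth = 59289.56/59362.30 − 1 = -0.0012.

-0.12%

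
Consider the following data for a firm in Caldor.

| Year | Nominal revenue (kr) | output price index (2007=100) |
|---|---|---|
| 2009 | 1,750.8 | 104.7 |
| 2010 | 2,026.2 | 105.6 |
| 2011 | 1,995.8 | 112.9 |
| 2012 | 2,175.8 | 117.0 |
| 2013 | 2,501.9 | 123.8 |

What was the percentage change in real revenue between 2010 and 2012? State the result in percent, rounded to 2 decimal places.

Real revenue 2010 = 2026.2/1.056 = 1918.75.
Real revenue 2012 = 2175.8/1.170 = 1859.66.
Change = 1859.66/1918.75 − 1 = -0.0308.

-3.08%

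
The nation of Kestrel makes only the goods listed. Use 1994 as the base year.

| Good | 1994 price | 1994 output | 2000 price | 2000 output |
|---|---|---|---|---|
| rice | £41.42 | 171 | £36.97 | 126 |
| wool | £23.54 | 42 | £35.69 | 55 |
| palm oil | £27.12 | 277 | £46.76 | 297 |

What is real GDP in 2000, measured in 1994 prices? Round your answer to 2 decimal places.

Real GDP 2000 = Σ (p_1994 × q_2000) = 41.42·126 + 23.54·55 + 27.12·297 = 14568.26.

£14568.26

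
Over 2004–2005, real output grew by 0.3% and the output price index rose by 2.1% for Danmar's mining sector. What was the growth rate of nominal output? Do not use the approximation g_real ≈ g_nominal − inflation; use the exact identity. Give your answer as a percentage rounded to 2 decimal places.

2.41%

(1 + g_nom) = (1 + g_real)(1 + π) = 1.0030 × 1.0210 = 1.02406.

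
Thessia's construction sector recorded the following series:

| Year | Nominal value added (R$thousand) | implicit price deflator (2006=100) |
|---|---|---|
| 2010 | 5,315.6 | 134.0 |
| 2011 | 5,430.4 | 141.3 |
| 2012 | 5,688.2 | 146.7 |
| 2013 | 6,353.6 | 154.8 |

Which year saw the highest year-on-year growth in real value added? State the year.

2011: real = 5430.4/1.413 = 3843.17; growth vs 2010 (3966.87) = -3.12%.
2012: real = 5688.2/1.467 = 3877.44; growth vs 2011 (3843.17) = 0.89%.
2013: real = 6353.6/1.548 = 4104.39; growth vs 2012 (3877.44) = 5.85%.

2013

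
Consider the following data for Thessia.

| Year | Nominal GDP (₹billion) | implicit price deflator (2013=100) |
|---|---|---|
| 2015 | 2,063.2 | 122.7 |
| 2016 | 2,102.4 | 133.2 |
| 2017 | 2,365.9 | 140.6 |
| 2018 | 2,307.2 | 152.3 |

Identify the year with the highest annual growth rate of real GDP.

2016: real = 2102.4/1.332 = 1578.38; growth vs 2015 (1681.50) = -6.13%.
2017: real = 2365.9/1.406 = 1682.72; growth vs 2016 (1578.38) = 6.61%.
2018: real = 2307.2/1.523 = 1514.90; growth vs 2017 (1682.72) = -9.97%.

2017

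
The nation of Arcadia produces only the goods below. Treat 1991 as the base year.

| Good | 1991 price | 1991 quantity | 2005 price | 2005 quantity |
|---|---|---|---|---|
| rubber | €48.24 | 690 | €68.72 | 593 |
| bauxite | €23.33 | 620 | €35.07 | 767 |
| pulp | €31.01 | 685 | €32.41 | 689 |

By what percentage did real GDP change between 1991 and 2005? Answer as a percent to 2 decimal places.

Real GDP 1991 = Nominal GDP 1991 = 48.24·690 + 23.33·620 + 31.01·685 = 68992.05.
Real GDP 2005 (at 1991 prices) = 48.24·593 + 23.33·767 + 31.01·689 = 67866.32.
Real growth = 67866.32/68992.05 − 1 = -0.0163.

-1.63%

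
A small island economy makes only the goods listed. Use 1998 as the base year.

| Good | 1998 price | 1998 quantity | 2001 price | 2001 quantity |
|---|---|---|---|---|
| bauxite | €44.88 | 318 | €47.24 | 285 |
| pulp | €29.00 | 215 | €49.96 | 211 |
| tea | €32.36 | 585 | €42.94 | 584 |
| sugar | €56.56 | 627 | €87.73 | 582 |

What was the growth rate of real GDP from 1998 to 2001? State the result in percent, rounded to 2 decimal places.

-5.57%

Real GDP 1998 = Nominal GDP 1998 = 44.88·318 + 29.00·215 + 32.36·585 + 56.56·627 = 74900.56.
Real GDP 2001 (at 1998 prices) = 44.88·285 + 29.00·211 + 32.36·584 + 56.56·582 = 70725.96.
Real growth = 70725.96/74900.56 − 1 = -0.0557.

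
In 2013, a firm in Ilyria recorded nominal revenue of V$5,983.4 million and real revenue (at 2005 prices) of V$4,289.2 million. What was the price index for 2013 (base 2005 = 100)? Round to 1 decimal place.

139.5

price index = (Nominal / Real) × 100 = 5983.4 / 4289.2 × 100 = 139.50.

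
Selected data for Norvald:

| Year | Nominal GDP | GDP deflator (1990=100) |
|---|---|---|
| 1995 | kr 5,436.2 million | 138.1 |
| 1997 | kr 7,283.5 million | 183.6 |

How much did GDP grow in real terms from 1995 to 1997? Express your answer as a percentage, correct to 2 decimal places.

0.78%

Real GDP 1995 = 5436.2 / 1.381 = 3936.42.
Real GDP 1997 = 7283.5 / 1.836 = 3967.05.
Real growth = 3967.05 / 3936.42 − 1 = 0.0078.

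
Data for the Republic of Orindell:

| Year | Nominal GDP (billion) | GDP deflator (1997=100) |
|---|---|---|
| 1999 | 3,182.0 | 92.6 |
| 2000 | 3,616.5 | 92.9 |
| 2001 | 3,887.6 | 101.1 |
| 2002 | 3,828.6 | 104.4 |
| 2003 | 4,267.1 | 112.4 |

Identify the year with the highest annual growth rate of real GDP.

2000

2000: real = 3616.5/0.929 = 3892.90; growth vs 1999 (3436.29) = 13.29%.
2001: real = 3887.6/1.011 = 3845.30; growth vs 2000 (3892.90) = -1.22%.
2002: real = 3828.6/1.044 = 3667.24; growth vs 2001 (3845.30) = -4.63%.
2003: real = 4267.1/1.124 = 3796.35; growth vs 2002 (3667.24) = 3.52%.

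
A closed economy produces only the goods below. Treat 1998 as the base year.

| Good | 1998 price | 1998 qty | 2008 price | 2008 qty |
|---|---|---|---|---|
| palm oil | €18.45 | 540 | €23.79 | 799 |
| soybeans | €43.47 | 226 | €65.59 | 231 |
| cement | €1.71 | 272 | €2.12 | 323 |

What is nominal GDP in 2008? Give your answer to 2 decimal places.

€34844.26

Nominal GDP 2008 = Σ (p_2008 × q_2008) = 23.79·799 + 65.59·231 + 2.12·323 = 34844.26.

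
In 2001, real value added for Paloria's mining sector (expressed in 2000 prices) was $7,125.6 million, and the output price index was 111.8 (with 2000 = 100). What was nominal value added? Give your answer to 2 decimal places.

Nominal value added = Real × (output price index/100) = 7125.6 × 1.118 = 7966.42.

$7,966.42 million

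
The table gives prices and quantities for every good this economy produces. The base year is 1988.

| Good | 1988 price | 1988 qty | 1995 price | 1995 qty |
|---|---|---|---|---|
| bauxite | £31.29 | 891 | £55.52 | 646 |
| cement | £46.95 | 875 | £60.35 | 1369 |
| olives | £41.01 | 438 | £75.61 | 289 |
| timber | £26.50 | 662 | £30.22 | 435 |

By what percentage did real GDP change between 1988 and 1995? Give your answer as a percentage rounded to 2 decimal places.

Real GDP 1988 = Nominal GDP 1988 = 31.29·891 + 46.95·875 + 41.01·438 + 26.50·662 = 104466.02.
Real GDP 1995 (at 1988 prices) = 31.29·646 + 46.95·1369 + 41.01·289 + 26.50·435 = 107867.28.
Real growth = 107867.28/104466.02 − 1 = 0.0326.

3.26%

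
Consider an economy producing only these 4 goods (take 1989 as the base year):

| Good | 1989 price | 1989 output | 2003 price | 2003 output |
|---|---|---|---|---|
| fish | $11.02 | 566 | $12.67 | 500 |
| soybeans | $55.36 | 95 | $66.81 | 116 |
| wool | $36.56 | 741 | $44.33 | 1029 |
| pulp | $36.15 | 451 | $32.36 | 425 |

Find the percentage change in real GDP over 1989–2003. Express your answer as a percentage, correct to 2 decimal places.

18.26%

Real GDP 1989 = Nominal GDP 1989 = 11.02·566 + 55.36·95 + 36.56·741 + 36.15·451 = 54891.13.
Real GDP 2003 (at 1989 prices) = 11.02·500 + 55.36·116 + 36.56·1029 + 36.15·425 = 64915.75.
Real growth = 64915.75/54891.13 − 1 = 0.1826.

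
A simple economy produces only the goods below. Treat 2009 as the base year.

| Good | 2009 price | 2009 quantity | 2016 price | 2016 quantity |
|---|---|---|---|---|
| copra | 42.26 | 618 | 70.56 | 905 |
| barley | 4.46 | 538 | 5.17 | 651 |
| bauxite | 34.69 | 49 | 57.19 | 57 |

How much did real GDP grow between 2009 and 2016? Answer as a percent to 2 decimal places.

42.73%

Real GDP 2009 = Nominal GDP 2009 = 42.26·618 + 4.46·538 + 34.69·49 = 30215.97.
Real GDP 2016 (at 2009 prices) = 42.26·905 + 4.46·651 + 34.69·57 = 43126.09.
Real growth = 43126.09/30215.97 − 1 = 0.4273.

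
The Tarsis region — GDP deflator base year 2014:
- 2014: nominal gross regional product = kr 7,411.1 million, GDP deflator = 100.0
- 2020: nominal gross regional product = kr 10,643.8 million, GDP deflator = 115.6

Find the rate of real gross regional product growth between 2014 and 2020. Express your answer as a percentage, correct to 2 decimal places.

Deflate each year: 2014 → 7411.1/1.000 = 7411.10; 2020 → 10643.8/1.156 = 9207.44.
So real gross regional product changed by 9207.44/7411.10 − 1 = 0.2424, i.e. 24.24%.

24.24%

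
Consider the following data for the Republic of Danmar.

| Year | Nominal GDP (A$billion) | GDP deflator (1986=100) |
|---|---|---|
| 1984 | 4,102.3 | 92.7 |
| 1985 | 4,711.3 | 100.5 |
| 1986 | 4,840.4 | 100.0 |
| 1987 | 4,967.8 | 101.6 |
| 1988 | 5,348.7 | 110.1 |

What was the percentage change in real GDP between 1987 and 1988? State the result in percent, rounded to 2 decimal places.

-0.64%

Real GDP 1987 = 4967.8/1.016 = 4889.57.
Real GDP 1988 = 5348.7/1.101 = 4858.04.
Change = 4858.04/4889.57 − 1 = -0.0064.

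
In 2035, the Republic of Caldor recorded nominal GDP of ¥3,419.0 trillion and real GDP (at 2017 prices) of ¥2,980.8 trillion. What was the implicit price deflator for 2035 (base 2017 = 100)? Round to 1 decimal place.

implicit price deflator = (Nominal / Real) × 100 = 3419.0 / 2980.8 × 100 = 114.70.

114.7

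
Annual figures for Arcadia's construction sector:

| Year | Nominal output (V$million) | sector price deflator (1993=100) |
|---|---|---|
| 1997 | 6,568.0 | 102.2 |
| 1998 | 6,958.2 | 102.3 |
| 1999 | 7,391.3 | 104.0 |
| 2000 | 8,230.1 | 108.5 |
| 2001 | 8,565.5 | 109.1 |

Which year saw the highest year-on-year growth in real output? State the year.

2000

1998: real = 6958.2/1.023 = 6801.76; growth vs 1997 (6426.61) = 5.84%.
1999: real = 7391.3/1.040 = 7107.02; growth vs 1998 (6801.76) = 4.49%.
2000: real = 8230.1/1.085 = 7585.35; growth vs 1999 (7107.02) = 6.73%.
2001: real = 8565.5/1.091 = 7851.05; growth vs 2000 (7585.35) = 3.50%.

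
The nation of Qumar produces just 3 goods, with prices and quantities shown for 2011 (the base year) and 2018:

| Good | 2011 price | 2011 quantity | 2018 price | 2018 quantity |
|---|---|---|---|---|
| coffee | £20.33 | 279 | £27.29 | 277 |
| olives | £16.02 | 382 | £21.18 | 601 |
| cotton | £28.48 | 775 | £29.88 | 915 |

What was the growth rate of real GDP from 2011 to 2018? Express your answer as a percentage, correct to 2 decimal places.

Real GDP 2011 = Nominal GDP 2011 = 20.33·279 + 16.02·382 + 28.48·775 = 33863.71.
Real GDP 2018 (at 2011 prices) = 20.33·277 + 16.02·601 + 28.48·915 = 41318.63.
Real growth = 41318.63/33863.71 − 1 = 0.2201.

22.01%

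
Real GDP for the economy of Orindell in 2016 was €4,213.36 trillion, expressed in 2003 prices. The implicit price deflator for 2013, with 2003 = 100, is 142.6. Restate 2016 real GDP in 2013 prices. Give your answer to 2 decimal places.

Real GDP in 2013 prices = Real GDP in 2003 prices × (P_2013/P_2003) = 4213.36 × 1.426 = 6008.25.

€6,008.25 trillion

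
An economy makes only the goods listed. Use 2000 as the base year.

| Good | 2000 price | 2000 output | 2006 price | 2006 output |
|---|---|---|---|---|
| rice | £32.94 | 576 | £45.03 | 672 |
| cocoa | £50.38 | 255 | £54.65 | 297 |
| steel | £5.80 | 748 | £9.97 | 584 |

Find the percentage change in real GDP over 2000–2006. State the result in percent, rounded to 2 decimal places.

Real GDP 2000 = Nominal GDP 2000 = 32.94·576 + 50.38·255 + 5.80·748 = 36158.74.
Real GDP 2006 (at 2000 prices) = 32.94·672 + 50.38·297 + 5.80·584 = 40485.74.
Real growth = 40485.74/36158.74 − 1 = 0.1197.

11.97%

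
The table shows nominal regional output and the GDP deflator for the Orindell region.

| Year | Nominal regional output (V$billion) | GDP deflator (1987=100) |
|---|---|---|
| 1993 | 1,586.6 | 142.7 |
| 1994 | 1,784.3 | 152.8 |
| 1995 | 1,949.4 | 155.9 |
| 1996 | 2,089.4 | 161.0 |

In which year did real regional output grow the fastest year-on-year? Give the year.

1995

1994: real = 1784.3/1.528 = 1167.74; growth vs 1993 (1111.84) = 5.03%.
1995: real = 1949.4/1.559 = 1250.42; growth vs 1994 (1167.74) = 7.08%.
1996: real = 2089.4/1.610 = 1297.76; growth vs 1995 (1250.42) = 3.79%.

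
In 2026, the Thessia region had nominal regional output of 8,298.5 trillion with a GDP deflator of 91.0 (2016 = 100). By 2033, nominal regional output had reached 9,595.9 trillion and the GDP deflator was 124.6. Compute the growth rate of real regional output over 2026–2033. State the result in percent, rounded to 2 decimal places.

-15.55%

Deflate each year: 2026 → 8298.5/0.910 = 9119.23; 2033 → 9595.9/1.246 = 7701.36.
So real regional output changed by 7701.36/9119.23 − 1 = -0.1555, i.e. -15.55%.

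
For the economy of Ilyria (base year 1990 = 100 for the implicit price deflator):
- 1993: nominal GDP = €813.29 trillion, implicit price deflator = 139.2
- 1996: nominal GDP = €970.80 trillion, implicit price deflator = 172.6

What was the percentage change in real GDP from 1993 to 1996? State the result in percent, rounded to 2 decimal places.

Deflate each year: 1993 → 813.29/1.392 = 584.26; 1996 → 970.80/1.726 = 562.46.
So real GDP changed by 562.46/584.26 − 1 = -0.0373, i.e. -3.73%.

-3.73%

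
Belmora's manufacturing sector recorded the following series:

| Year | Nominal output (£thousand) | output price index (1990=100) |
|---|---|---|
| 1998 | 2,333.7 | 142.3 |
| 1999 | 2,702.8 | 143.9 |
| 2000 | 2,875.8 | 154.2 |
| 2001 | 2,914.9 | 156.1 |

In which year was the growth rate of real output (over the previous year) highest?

1999

1999: real = 2702.8/1.439 = 1878.25; growth vs 1998 (1639.99) = 14.53%.
2000: real = 2875.8/1.542 = 1864.98; growth vs 1999 (1878.25) = -0.71%.
2001: real = 2914.9/1.561 = 1867.33; growth vs 2000 (1864.98) = 0.13%.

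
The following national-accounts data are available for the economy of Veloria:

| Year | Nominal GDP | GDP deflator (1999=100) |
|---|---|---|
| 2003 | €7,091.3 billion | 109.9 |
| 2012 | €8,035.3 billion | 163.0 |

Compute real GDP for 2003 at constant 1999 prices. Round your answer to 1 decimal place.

Real GDP = Nominal / (GDP deflator/100) = 7091.3 / 1.099 = 6452.50.

€6,452.5 billion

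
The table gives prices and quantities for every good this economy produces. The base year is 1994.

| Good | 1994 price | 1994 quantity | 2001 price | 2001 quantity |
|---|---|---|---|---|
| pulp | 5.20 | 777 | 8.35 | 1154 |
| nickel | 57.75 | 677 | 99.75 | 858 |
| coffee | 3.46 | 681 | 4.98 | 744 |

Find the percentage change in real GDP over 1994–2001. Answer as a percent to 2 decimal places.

27.76%

Real GDP 1994 = Nominal GDP 1994 = 5.20·777 + 57.75·677 + 3.46·681 = 45493.41.
Real GDP 2001 (at 1994 prices) = 5.20·1154 + 57.75·858 + 3.46·744 = 58124.54.
Real growth = 58124.54/45493.41 − 1 = 0.2776.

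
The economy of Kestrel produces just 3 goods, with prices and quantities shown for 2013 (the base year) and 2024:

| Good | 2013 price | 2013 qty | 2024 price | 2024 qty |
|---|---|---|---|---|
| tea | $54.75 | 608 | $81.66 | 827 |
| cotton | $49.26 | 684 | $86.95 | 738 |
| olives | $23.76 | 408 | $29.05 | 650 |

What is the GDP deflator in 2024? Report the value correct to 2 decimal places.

155.12

Nominal GDP 2024 = 81.66·827 + 86.95·738 + 29.05·650 = 150584.42.
Real GDP 2024 (at 2013 prices) = 54.75·827 + 49.26·738 + 23.76·650 = 97076.13.
Deflator = Nominal/Real × 100 = 150584.42/97076.13 × 100 = 155.120.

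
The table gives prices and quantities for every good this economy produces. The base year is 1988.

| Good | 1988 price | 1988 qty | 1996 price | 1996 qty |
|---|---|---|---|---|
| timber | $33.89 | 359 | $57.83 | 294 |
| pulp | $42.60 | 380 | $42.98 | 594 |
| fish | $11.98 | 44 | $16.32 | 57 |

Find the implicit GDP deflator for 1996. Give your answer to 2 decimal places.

Nominal GDP 1996 = 57.83·294 + 42.98·594 + 16.32·57 = 43462.38.
Real GDP 1996 (at 1988 prices) = 33.89·294 + 42.60·594 + 11.98·57 = 35950.92.
Deflator = Nominal/Real × 100 = 43462.38/35950.92 × 100 = 120.894.

120.89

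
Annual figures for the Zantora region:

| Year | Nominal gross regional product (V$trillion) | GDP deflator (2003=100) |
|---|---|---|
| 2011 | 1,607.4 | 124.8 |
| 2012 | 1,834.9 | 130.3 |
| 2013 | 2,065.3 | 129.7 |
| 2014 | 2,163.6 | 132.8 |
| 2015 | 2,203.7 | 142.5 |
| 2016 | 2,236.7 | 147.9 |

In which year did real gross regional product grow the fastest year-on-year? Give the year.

2013

2012: real = 1834.9/1.303 = 1408.21; growth vs 2011 (1287.98) = 9.33%.
2013: real = 2065.3/1.297 = 1592.37; growth vs 2012 (1408.21) = 13.08%.
2014: real = 2163.6/1.328 = 1629.22; growth vs 2013 (1592.37) = 2.31%.
2015: real = 2203.7/1.425 = 1546.46; growth vs 2014 (1629.22) = -5.08%.
2016: real = 2236.7/1.479 = 1512.31; growth vs 2015 (1546.46) = -2.21%.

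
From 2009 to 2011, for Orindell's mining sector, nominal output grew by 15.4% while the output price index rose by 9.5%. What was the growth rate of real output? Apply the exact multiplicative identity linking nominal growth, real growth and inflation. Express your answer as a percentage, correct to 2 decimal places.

(1 + g_nom) = (1 + g_real)(1 + π), so g_real = 1.1540 / 1.0950 − 1 = 0.05388.

5.39%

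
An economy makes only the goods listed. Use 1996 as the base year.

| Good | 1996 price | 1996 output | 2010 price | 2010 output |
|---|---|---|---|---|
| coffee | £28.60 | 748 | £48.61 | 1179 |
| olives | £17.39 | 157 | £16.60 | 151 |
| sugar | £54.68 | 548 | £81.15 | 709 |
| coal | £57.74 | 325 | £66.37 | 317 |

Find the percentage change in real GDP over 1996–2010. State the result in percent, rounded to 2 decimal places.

28.23%

Real GDP 1996 = Nominal GDP 1996 = 28.60·748 + 17.39·157 + 54.68·548 + 57.74·325 = 72853.17.
Real GDP 2010 (at 1996 prices) = 28.60·1179 + 17.39·151 + 54.68·709 + 57.74·317 = 93416.99.
Real growth = 93416.99/72853.17 − 1 = 0.2823.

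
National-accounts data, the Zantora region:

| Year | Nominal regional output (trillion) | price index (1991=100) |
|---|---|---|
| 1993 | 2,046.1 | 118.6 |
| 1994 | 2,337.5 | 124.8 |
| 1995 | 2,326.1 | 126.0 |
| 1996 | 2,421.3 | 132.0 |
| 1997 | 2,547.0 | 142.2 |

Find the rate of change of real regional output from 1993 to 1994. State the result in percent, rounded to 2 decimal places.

Real regional output 1993 = 2046.1/1.186 = 1725.21.
Real regional output 1994 = 2337.5/1.248 = 1873.00.
Change = 1873.00/1725.21 − 1 = 0.0857.

8.57%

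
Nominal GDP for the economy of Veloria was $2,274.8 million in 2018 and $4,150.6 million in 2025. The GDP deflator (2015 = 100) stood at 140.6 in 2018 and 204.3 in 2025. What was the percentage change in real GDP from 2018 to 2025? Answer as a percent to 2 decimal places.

Deflate each year: 2018 → 2274.8/1.406 = 1617.92; 2025 → 4150.6/2.043 = 2031.62.
So real GDP changed by 2031.62/1617.92 − 1 = 0.2557, i.e. 25.57%.

25.57%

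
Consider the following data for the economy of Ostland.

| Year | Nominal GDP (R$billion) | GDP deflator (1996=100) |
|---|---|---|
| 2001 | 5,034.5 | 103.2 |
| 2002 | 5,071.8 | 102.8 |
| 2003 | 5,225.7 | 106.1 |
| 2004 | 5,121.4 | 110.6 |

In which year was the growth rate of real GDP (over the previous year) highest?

2002

2002: real = 5071.8/1.028 = 4933.66; growth vs 2001 (4878.39) = 1.13%.
2003: real = 5225.7/1.061 = 4925.26; growth vs 2002 (4933.66) = -0.17%.
2004: real = 5121.4/1.106 = 4630.56; growth vs 2003 (4925.26) = -5.98%.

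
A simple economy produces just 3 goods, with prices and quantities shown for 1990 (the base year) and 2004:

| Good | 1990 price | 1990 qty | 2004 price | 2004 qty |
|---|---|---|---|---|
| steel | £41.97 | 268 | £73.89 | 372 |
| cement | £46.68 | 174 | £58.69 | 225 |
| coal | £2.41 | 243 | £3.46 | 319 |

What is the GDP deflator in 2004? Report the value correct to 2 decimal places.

155.46

Nominal GDP 2004 = 73.89·372 + 58.69·225 + 3.46·319 = 41796.07.
Real GDP 2004 (at 1990 prices) = 41.97·372 + 46.68·225 + 2.41·319 = 26884.63.
Deflator = Nominal/Real × 100 = 41796.07/26884.63 × 100 = 155.465.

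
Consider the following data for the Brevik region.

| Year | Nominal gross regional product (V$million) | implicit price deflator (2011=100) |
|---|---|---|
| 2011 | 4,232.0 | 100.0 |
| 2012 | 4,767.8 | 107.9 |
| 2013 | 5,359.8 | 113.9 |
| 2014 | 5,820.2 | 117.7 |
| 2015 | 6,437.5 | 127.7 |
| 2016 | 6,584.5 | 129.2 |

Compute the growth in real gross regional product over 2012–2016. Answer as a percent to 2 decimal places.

15.34%

Real gross regional product 2012 = 4767.8/1.079 = 4418.72.
Real gross regional product 2016 = 6584.5/1.292 = 5096.36.
Change = 5096.36/4418.72 − 1 = 0.1534.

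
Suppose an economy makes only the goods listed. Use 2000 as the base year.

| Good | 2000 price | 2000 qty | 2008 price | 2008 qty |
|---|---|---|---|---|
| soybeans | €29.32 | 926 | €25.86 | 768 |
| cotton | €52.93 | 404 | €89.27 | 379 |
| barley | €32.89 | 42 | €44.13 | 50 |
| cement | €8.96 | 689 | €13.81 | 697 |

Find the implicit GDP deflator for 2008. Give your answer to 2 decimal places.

129.84

Nominal GDP 2008 = 25.86·768 + 89.27·379 + 44.13·50 + 13.81·697 = 65525.88.
Real GDP 2008 (at 2000 prices) = 29.32·768 + 52.93·379 + 32.89·50 + 8.96·697 = 50467.85.
Deflator = Nominal/Real × 100 = 65525.88/50467.85 × 100 = 129.837.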